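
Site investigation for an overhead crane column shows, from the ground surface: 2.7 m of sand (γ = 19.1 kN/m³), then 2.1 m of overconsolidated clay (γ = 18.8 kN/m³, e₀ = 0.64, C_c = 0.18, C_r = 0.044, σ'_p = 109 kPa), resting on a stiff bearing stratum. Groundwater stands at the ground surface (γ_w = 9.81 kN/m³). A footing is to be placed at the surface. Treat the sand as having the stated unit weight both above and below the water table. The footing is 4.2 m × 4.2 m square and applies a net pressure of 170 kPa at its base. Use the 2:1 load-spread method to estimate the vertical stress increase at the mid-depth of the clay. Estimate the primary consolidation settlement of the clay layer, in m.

Mid-depth of clay below the ground surface: z = 2.7 + 2.1/2 = 3.75 m.
Total vertical stress at mid-clay: σ_v = 19.1×2.7 + 18.8×1.05 = 71.31 kPa.
Pore pressure: u = 9.81×(3.75 − 0) = 36.788 kPa.
Initial effective stress: σ'_0 = σ_v − u = 71.31 − 36.788 = 34.522 kPa.
Stress increase at mid-clay by the 2:1 spreading method:
Δσ = qBL/((B+z)(L+z)) = 170×4.2×4.2/((4.2+3.75)(4.2+3.75)) = 47.447 kPa
Final effective stress: σ'_f = 34.522 + 47.447 = 81.969 kPa.
σ'_f = 81.969 ≤ σ'_p = 109 kPa, so the clay remains overconsolidated and only the recompression index applies:
S_c = C_r·H/(1+e₀)·log₁₀(σ'_f/σ'_0) = 0.044×2.1/1.64×log₁₀(81.969/34.522)
    = 0.056342 × 0.37555 = 0.02116 m

S_c ≈ 0.0212 m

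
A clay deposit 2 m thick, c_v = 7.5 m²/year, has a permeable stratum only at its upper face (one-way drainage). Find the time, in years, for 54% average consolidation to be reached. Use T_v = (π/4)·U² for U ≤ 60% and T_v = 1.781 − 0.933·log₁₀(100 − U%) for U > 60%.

Drainage path length: H_d = H = 2 m (single drainage).
U ≤ 60%: T_v = (π/4)·U² = (π/4)×0.54² = 0.22902.
t = T_v·H_d²/c_v = 0.22902×2²/7.5 = 0.1221 years.

t ≈ 0.122 years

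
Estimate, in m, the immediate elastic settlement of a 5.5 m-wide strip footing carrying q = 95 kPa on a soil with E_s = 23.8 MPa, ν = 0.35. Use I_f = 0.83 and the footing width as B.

Immediate (elastic) settlement: S_e = q·B·(1−ν²)/E_s · I_f.
E_s = 23.8 MPa = 23800 kPa.
S_e = 95 × 5.5 × (1 − 0.35²) / 23800 × 0.83
    = 95 × 5.5 × 0.8775 / 23800 × 0.83
    = 0.01599 m

S_e ≈ 0.016 m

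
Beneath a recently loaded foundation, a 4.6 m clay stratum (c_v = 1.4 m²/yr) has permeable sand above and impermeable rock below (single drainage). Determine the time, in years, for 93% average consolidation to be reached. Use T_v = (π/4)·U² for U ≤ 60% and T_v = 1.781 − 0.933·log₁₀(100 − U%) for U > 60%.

t ≈ 15 years

Drainage path length: H_d = H = 4.6 m (single drainage).
U > 60%: T_v = 1.781 − 0.933·log₁₀(100 − 93) = 0.99252.
t = T_v·H_d²/c_v = 0.99252×4.6²/1.4 = 15 years.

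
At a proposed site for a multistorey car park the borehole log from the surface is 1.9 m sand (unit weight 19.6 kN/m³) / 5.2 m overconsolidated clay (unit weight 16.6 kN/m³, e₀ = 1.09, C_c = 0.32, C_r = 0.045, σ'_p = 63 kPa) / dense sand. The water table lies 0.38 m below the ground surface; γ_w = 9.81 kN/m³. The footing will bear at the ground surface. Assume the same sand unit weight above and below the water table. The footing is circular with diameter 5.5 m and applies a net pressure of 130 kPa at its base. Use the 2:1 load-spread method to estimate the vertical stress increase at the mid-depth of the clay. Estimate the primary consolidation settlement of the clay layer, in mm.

S_c ≈ 102 mm

Mid-depth of clay below the ground surface: z = 1.9 + 5.2/2 = 4.5 m.
Total vertical stress at mid-clay: σ_v = 19.6×1.9 + 16.6×2.6 = 80.4 kPa.
Pore pressure: u = 9.81×(4.5 − 0.38) = 40.417 kPa.
Initial effective stress: σ'_0 = σ_v − u = 80.4 − 40.417 = 39.983 kPa.
Stress increase at mid-clay by the 2:1 spreading method:
Δσ ≈ qD²/(D+z)² = 130×5.5²/(5.5+4.5)² = 39.325 kPa
Final effective stress: σ'_f = 39.983 + 39.325 = 79.308 kPa.
σ'_f = 79.308 > σ'_p = 63 kPa, so the stress path crosses the preconsolidation pressure — recompression up to σ'_p, then virgin compression beyond:
S_c = H/(1+e₀)·[C_r·log₁₀(σ'_p/σ'_0) + C_c·log₁₀(σ'_f/σ'_p)]
    = 5.2/2.09 × [0.045×log₁₀(63/39.983) + 0.32×log₁₀(79.308/63)]
    = 2.488 × [0.0088859 + 0.031992] = 0.1017 m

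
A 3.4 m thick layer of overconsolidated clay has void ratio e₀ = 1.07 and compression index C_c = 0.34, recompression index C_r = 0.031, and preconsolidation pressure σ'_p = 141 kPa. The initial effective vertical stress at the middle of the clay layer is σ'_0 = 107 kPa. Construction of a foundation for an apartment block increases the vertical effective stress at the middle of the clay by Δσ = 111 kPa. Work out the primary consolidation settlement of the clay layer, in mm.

S_c ≈ 112 mm

Final effective stress: σ'_f = 107 + 111 = 218 kPa.
σ'_f = 218 > σ'_p = 141 kPa, so the stress path crosses the preconsolidation pressure — recompression up to σ'_p, then virgin compression beyond:
S_c = H/(1+e₀)·[C_r·log₁₀(σ'_p/σ'_0) + C_c·log₁₀(σ'_f/σ'_p)]
    = 3.4/2.07 × [0.031×log₁₀(141/107) + 0.34×log₁₀(218/141)]
    = 1.6425 × [0.0037149 + 0.064341] = 0.1118 m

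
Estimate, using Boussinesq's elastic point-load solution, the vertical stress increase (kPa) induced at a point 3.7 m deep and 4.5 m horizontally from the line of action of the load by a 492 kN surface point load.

Boussinesq vertical stress below a point load on an elastic half-space:
Δσ_z = 3P/(2πz²) · [1 + (r/z)²]^(−5/2)
r/z = 4.5/3.7 = 1.2162; [1+(r/z)²]^(−5/2) = 0.10333.
Δσ_z = 3×492/(2π×3.7²) × 0.10333 = 17.159 × 0.10333 = 1.773 kPa

Δσ_z ≈ 1.77 kPa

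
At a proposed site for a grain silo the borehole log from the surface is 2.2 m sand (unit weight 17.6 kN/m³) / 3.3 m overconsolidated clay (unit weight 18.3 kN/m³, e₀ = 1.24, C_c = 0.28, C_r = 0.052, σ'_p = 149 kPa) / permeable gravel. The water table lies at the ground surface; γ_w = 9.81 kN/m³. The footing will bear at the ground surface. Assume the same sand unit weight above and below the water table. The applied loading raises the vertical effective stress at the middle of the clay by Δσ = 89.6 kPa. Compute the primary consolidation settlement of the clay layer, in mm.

S_c ≈ 45.1 mm

Mid-depth of clay below the ground surface: z = 2.2 + 3.3/2 = 3.85 m.
Total vertical stress at mid-clay: σ_v = 17.6×2.2 + 18.3×1.65 = 68.915 kPa.
Pore pressure: u = 9.81×(3.85 − 0) = 37.769 kPa.
Initial effective stress: σ'_0 = σ_v − u = 68.915 − 37.769 = 31.146 kPa.
Final effective stress: σ'_f = 31.146 + 89.6 = 120.75 kPa.
σ'_f = 120.75 ≤ σ'_p = 149 kPa, so the clay remains overconsolidated and only the recompression index applies:
S_c = C_r·H/(1+e₀)·log₁₀(σ'_f/σ'_0) = 0.052×3.3/2.24×log₁₀(120.75/31.146)
    = 0.076606 × 0.58848 = 0.04508 m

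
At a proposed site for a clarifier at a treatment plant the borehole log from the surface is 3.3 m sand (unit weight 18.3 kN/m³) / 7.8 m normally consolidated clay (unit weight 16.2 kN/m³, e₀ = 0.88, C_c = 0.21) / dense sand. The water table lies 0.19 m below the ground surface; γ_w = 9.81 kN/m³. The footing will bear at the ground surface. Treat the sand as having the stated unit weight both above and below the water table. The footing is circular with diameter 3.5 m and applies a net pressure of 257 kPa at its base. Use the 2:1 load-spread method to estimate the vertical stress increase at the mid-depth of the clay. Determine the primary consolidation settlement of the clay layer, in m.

Mid-depth of clay below the ground surface: z = 3.3 + 7.8/2 = 7.2 m.
Total vertical stress at mid-clay: σ_v = 18.3×3.3 + 16.2×3.9 = 123.57 kPa.
Pore pressure: u = 9.81×(7.2 − 0.19) = 68.768 kPa.
Initial effective stress: σ'_0 = σ_v − u = 123.57 − 68.768 = 54.802 kPa.
Stress increase at mid-clay by the 2:1 spreading method:
Δσ ≈ qD²/(D+z)² = 257×3.5²/(3.5+7.2)² = 27.498 kPa
Final effective stress: σ'_f = σ'_0 + Δσ = 54.802 + 27.498 = 82.3 kPa.
Normally consolidated clay, so the full stress increment lies on the virgin compression line:
S_c = C_c·H/(1+e₀)·log₁₀(σ'_f/σ'_0) = 0.21×7.8/(1+0.88)×log₁₀(82.3/54.802)
    = 0.87128 × 0.1766 = 0.1539 m

S_c ≈ 0.154 m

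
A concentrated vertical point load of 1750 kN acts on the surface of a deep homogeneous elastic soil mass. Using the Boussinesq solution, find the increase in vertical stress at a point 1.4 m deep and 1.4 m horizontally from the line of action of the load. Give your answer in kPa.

Δσ_z ≈ 75.4 kPa

Boussinesq vertical stress below a point load on an elastic half-space:
Δσ_z = 3P/(2πz²) · [1 + (r/z)²]^(−5/2)
r/z = 1.4/1.4 = 1; [1+(r/z)²]^(−5/2) = 0.17678.
Δσ_z = 3×1750/(2π×1.4²) × 0.17678 = 426.31 × 0.17678 = 75.36 kPa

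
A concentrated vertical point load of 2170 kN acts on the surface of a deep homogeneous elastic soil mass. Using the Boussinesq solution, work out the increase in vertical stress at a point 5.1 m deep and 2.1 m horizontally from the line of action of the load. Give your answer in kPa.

Boussinesq vertical stress below a point load on an elastic half-space:
Δσ_z = 3P/(2πz²) · [1 + (r/z)²]^(−5/2)
r/z = 2.1/5.1 = 0.41176; [1+(r/z)²]^(−5/2) = 0.67601.
Δσ_z = 3×2170/(2π×5.1²) × 0.67601 = 39.835 × 0.67601 = 26.93 kPa

Δσ_z ≈ 26.9 kPa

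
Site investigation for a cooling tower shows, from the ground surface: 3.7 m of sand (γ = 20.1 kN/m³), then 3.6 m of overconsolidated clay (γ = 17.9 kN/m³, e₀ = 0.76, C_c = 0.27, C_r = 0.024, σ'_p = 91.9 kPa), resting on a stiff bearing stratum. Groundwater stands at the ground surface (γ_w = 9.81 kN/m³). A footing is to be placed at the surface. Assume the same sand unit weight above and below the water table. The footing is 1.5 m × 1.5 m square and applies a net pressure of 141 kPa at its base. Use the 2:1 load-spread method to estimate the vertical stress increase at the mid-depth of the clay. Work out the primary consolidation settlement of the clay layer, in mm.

S_c ≈ 2.47 mm

Mid-depth of clay below the ground surface: z = 3.7 + 3.6/2 = 5.5 m.
Total vertical stress at mid-clay: σ_v = 20.1×3.7 + 17.9×1.8 = 106.59 kPa.
Pore pressure: u = 9.81×(5.5 − 0) = 53.955 kPa.
Initial effective stress: σ'_0 = σ_v − u = 106.59 − 53.955 = 52.635 kPa.
Stress increase at mid-clay by the 2:1 spreading method:
Δσ = qBL/((B+z)(L+z)) = 141×1.5×1.5/((1.5+5.5)(1.5+5.5)) = 6.4745 kPa
Final effective stress: σ'_f = 52.635 + 6.4745 = 59.109 kPa.
σ'_f = 59.109 ≤ σ'_p = 91.9 kPa, so the clay remains overconsolidated and only the recompression index applies:
S_c = C_r·H/(1+e₀)·log₁₀(σ'_f/σ'_0) = 0.024×3.6/1.76×log₁₀(59.109/52.635)
    = 0.049092 × 0.050379 = 0.002473 m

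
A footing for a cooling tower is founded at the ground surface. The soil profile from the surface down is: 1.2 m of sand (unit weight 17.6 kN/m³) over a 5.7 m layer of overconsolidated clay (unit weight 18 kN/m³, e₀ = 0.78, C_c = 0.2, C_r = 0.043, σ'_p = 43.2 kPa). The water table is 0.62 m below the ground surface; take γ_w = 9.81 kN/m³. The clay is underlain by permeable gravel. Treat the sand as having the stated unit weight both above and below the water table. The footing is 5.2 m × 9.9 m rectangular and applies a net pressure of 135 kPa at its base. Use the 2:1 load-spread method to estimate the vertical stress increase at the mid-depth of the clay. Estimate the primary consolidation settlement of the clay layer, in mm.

Mid-depth of clay below the ground surface: z = 1.2 + 5.7/2 = 4.05 m.
Total vertical stress at mid-clay: σ_v = 17.6×1.2 + 18×2.85 = 72.42 kPa.
Pore pressure: u = 9.81×(4.05 − 0.62) = 33.648 kPa.
Initial effective stress: σ'_0 = σ_v − u = 72.42 − 33.648 = 38.772 kPa.
Stress increase at mid-clay by the 2:1 spreading method:
Δσ = qBL/((B+z)(L+z)) = 135×5.2×9.9/((5.2+4.05)(9.9+4.05)) = 53.859 kPa
Final effective stress: σ'_f = 38.772 + 53.859 = 92.631 kPa.
σ'_f = 92.631 > σ'_p = 43.2 kPa, so the stress path crosses the preconsolidation pressure — recompression up to σ'_p, then virgin compression beyond:
S_c = H/(1+e₀)·[C_r·log₁₀(σ'_p/σ'_0) + C_c·log₁₀(σ'_f/σ'_p)]
    = 5.7/1.78 × [0.043×log₁₀(43.2/38.772) + 0.2×log₁₀(92.631/43.2)]
    = 3.2022 × [0.0020195 + 0.066255] = 0.2186 m

S_c ≈ 219 mm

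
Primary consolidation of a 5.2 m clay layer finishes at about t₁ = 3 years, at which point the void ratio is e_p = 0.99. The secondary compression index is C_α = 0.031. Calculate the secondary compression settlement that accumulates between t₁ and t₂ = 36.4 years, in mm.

Secondary compression: S_s = C_α·H/(1+e_p)·log₁₀(t₂/t₁)
S_s = 0.031×5.2/(1+0.99)×log₁₀(36.4/3)
    = 0.08101 × 1.084 = 0.08781 m

S_s ≈ 87.8 mm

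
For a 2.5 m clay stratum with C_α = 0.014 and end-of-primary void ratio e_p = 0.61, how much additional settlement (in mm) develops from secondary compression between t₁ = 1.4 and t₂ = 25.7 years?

Secondary compression: S_s = C_α·H/(1+e_p)·log₁₀(t₂/t₁)
S_s = 0.014×2.5/(1+0.61)×log₁₀(25.7/1.4)
    = 0.02174 × 1.264 = 0.02747 m

S_s ≈ 27.5 mm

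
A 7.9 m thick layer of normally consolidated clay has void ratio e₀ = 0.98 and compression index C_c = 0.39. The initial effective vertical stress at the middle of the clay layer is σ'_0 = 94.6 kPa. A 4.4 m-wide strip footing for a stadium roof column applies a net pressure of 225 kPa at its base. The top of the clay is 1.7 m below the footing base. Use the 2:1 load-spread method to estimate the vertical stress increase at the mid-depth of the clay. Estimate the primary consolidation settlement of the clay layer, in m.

S_c ≈ 0.482 m

Mid-depth of clay below the footing base: z = 1.7 + 7.9/2 = 5.65 m.
Stress increase at mid-clay by the 2:1 spreading method:
Δσ = qB/(B+z) = 225×4.4/(4.4+5.65) = 98.507 kPa
Final effective stress: σ'_f = σ'_0 + Δσ = 94.6 + 98.507 = 193.11 kPa.
Normally consolidated clay, so the full stress increment lies on the virgin compression line:
S_c = C_c·H/(1+e₀)·log₁₀(σ'_f/σ'_0) = 0.39×7.9/(1+0.98)×log₁₀(193.11/94.6)
    = 1.5561 × 0.30991 = 0.4823 m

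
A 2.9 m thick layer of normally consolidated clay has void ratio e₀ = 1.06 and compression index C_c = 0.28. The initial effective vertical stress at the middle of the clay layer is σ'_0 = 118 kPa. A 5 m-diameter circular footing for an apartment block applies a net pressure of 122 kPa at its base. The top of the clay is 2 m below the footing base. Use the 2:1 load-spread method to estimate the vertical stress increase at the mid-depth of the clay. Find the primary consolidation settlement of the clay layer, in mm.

Mid-depth of clay below the footing base: z = 2 + 2.9/2 = 3.45 m.
Stress increase at mid-clay by the 2:1 spreading method:
Δσ ≈ qD²/(D+z)² = 122×5²/(5+3.45)² = 42.716 kPa
Final effective stress: σ'_f = σ'_0 + Δσ = 118 + 42.716 = 160.72 kPa.
Normally consolidated clay, so the full stress increment lies on the virgin compression line:
S_c = C_c·H/(1+e₀)·log₁₀(σ'_f/σ'_0) = 0.28×2.9/(1+1.06)×log₁₀(160.72/118)
    = 0.39417 × 0.13419 = 0.05289 m

S_c ≈ 52.9 mm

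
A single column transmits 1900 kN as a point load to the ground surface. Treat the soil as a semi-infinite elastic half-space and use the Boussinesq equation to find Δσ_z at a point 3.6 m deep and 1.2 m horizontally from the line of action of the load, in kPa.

Δσ_z ≈ 53.8 kPa

Boussinesq vertical stress below a point load on an elastic half-space:
Δσ_z = 3P/(2πz²) · [1 + (r/z)²]^(−5/2)
r/z = 1.2/3.6 = 0.33333; [1+(r/z)²]^(−5/2) = 0.76843.
Δσ_z = 3×1900/(2π×3.6²) × 0.76843 = 69.999 × 0.76843 = 53.79 kPa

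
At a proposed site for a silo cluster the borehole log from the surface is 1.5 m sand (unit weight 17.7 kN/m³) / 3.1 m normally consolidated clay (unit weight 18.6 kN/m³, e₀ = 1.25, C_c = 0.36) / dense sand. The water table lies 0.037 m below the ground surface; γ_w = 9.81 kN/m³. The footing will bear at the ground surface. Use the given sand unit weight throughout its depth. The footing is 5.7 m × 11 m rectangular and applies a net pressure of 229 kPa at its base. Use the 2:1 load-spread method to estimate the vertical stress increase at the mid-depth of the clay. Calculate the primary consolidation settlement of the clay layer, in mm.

S_c ≈ 368 mm

Mid-depth of clay below the ground surface: z = 1.5 + 3.1/2 = 3.05 m.
Total vertical stress at mid-clay: σ_v = 17.7×1.5 + 18.6×1.55 = 55.38 kPa.
Pore pressure: u = 9.81×(3.05 − 0.037) = 29.558 kPa.
Initial effective stress: σ'_0 = σ_v − u = 55.38 − 29.558 = 25.822 kPa.
Stress increase at mid-clay by the 2:1 spreading method:
Δσ = qBL/((B+z)(L+z)) = 229×5.7×11/((5.7+3.05)(11+3.05)) = 116.79 kPa
Final effective stress: σ'_f = σ'_0 + Δσ = 25.822 + 116.79 = 142.61 kPa.
Normally consolidated clay, so the full stress increment lies on the virgin compression line:
S_c = C_c·H/(1+e₀)·log₁₀(σ'_f/σ'_0) = 0.36×3.1/(1+1.25)×log₁₀(142.61/25.822)
    = 0.496 × 0.74216 = 0.3681 m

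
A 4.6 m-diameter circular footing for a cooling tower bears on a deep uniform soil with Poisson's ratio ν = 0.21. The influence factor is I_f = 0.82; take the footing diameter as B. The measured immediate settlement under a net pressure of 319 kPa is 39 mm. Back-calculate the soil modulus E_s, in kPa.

E_s ≈ 29500 kPa

S_e = q·B·(1−ν²)/E_s · I_f  ⇒  E_s = q·B·(1−ν²)·I_f / S_e.
E_s = 319 × 4.6 × 0.9559 × 0.82 / 0.039 = 29490 kPa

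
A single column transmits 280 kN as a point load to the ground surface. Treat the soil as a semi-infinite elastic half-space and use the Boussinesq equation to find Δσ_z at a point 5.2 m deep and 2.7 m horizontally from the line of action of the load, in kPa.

Boussinesq vertical stress below a point load on an elastic half-space:
Δσ_z = 3P/(2πz²) · [1 + (r/z)²]^(−5/2)
r/z = 2.7/5.2 = 0.51923; [1+(r/z)²]^(−5/2) = 0.55059.
Δσ_z = 3×280/(2π×5.2²) × 0.55059 = 4.9442 × 0.55059 = 2.722 kPa

Δσ_z ≈ 2.72 kPa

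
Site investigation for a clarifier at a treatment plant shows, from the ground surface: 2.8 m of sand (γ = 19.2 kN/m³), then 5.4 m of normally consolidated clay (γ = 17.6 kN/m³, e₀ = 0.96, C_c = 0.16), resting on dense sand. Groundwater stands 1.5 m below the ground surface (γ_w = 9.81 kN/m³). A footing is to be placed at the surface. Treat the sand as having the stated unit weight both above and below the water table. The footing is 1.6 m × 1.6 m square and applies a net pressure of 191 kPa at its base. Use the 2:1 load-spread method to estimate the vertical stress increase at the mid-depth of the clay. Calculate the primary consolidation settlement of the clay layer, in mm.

S_c ≈ 27.8 mm

Mid-depth of clay below the ground surface: z = 2.8 + 5.4/2 = 5.5 m.
Total vertical stress at mid-clay: σ_v = 19.2×2.8 + 17.6×2.7 = 101.28 kPa.
Pore pressure: u = 9.81×(5.5 − 1.5) = 39.24 kPa.
Initial effective stress: σ'_0 = σ_v − u = 101.28 − 39.24 = 62.04 kPa.
Stress increase at mid-clay by the 2:1 spreading method:
Δσ = qBL/((B+z)(L+z)) = 191×1.6×1.6/((1.6+5.5)(1.6+5.5)) = 9.6997 kPa
Final effective stress: σ'_f = σ'_0 + Δσ = 62.04 + 9.6997 = 71.74 kPa.
Normally consolidated clay, so the full stress increment lies on the virgin compression line:
S_c = C_c·H/(1+e₀)·log₁₀(σ'_f/σ'_0) = 0.16×5.4/(1+0.96)×log₁₀(71.74/62.04)
    = 0.44082 × 0.06309 = 0.02781 m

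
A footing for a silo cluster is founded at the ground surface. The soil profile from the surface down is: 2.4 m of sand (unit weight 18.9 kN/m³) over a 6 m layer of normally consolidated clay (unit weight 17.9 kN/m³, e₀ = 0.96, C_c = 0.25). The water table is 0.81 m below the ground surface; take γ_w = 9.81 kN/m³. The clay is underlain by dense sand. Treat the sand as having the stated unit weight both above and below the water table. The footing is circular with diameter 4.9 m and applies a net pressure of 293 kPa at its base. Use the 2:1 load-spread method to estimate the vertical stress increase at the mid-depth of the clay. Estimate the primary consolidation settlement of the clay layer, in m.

Mid-depth of clay below the ground surface: z = 2.4 + 6/2 = 5.4 m.
Total vertical stress at mid-clay: σ_v = 18.9×2.4 + 17.9×3 = 99.06 kPa.
Pore pressure: u = 9.81×(5.4 − 0.81) = 45.028 kPa.
Initial effective stress: σ'_0 = σ_v − u = 99.06 − 45.028 = 54.032 kPa.
Stress increase at mid-clay by the 2:1 spreading method:
Δσ ≈ qD²/(D+z)² = 293×4.9²/(4.9+5.4)² = 66.311 kPa
Final effective stress: σ'_f = σ'_0 + Δσ = 54.032 + 66.311 = 120.34 kPa.
Normally consolidated clay, so the full stress increment lies on the virgin compression line:
S_c = C_c·H/(1+e₀)·log₁₀(σ'_f/σ'_0) = 0.25×6/(1+0.96)×log₁₀(120.34/54.032)
    = 0.76531 × 0.34776 = 0.2661 m

S_c ≈ 0.266 m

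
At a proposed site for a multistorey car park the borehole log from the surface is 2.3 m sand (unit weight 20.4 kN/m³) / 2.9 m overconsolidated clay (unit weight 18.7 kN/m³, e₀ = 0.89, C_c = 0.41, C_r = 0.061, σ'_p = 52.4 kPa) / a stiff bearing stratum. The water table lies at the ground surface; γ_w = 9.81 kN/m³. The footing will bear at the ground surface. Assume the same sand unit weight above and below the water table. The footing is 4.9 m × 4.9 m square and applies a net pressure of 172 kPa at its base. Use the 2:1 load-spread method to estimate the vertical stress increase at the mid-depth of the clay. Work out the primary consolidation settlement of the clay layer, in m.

S_c ≈ 0.169 m

Mid-depth of clay below the ground surface: z = 2.3 + 2.9/2 = 3.75 m.
Total vertical stress at mid-clay: σ_v = 20.4×2.3 + 18.7×1.45 = 74.035 kPa.
Pore pressure: u = 9.81×(3.75 − 0) = 36.788 kPa.
Initial effective stress: σ'_0 = σ_v − u = 74.035 − 36.788 = 37.247 kPa.
Stress increase at mid-clay by the 2:1 spreading method:
Δσ = qBL/((B+z)(L+z)) = 172×4.9×4.9/((4.9+3.75)(4.9+3.75)) = 55.194 kPa
Final effective stress: σ'_f = 37.247 + 55.194 = 92.441 kPa.
σ'_f = 92.441 > σ'_p = 52.4 kPa, so the stress path crosses the preconsolidation pressure — recompression up to σ'_p, then virgin compression beyond:
S_c = H/(1+e₀)·[C_r·log₁₀(σ'_p/σ'_0) + C_c·log₁₀(σ'_f/σ'_p)]
    = 2.9/1.89 × [0.061×log₁₀(52.4/37.247) + 0.41×log₁₀(92.441/52.4)]
    = 1.5344 × [0.0090426 + 0.10108] = 0.169 m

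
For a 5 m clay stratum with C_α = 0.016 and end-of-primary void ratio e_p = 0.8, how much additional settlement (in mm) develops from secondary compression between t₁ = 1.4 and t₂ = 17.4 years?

S_s ≈ 48.6 mm

Secondary compression: S_s = C_α·H/(1+e_p)·log₁₀(t₂/t₁)
S_s = 0.016×5/(1+0.8)×log₁₀(17.4/1.4)
    = 0.04444 × 1.094 = 0.04864 m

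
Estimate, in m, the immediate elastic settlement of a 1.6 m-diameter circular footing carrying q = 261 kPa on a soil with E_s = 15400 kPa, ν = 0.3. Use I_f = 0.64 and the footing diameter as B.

Immediate (elastic) settlement: S_e = q·B·(1−ν²)/E_s · I_f.
S_e = 261 × 1.6 × (1 − 0.3²) / 15400 × 0.64
    = 261 × 1.6 × 0.91 / 15400 × 0.64
    = 0.01579 m

S_e ≈ 0.0158 m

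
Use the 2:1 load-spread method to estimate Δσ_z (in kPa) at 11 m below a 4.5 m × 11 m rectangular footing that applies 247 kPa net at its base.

Δσ_z ≈ 35.9 kPa

By the 2:1 method the load spreads at 1 horizontal : 2 vertical, so at depth z the loaded area has grown by z in each plan dimension:
Δσ = qBL/((B+z)(L+z)) = 247×4.5×11/((4.5+11)(11+11)) = 35.855 kPa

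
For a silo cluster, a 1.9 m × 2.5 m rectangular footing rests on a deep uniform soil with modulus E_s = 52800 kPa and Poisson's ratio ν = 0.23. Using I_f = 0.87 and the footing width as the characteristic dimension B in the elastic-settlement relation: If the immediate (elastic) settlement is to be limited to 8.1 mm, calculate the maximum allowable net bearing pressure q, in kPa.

S_e = q·B·(1−ν²)/E_s · I_f  ⇒  q = S_e·E_s / (B·(1−ν²)·I_f).
q = 0.0081 × 52800 / (1.9 × 0.9471 × 0.87) = 273.2 kPa

q ≈ 273 kPa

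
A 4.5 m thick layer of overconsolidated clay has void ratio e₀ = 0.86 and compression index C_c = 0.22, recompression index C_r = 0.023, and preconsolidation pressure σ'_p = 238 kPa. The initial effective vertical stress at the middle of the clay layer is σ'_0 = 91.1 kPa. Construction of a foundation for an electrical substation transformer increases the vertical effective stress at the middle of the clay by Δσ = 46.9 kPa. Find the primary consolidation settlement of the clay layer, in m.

Final effective stress: σ'_f = 91.1 + 46.9 = 138 kPa.
σ'_f = 138 ≤ σ'_p = 238 kPa, so the clay remains overconsolidated and only the recompression index applies:
S_c = C_r·H/(1+e₀)·log₁₀(σ'_f/σ'_0) = 0.023×4.5/1.86×log₁₀(138/91.1)
    = 0.055646 × 0.18036 = 0.01004 m

S_c ≈ 0.01 m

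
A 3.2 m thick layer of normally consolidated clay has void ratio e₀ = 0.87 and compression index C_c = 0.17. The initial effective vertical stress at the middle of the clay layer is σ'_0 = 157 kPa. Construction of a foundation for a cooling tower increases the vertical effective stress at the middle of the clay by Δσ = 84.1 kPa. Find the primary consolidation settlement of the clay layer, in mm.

Final effective stress: σ'_f = σ'_0 + Δσ = 157 + 84.1 = 241.1 kPa.
Normally consolidated clay, so the full stress increment lies on the virgin compression line:
S_c = C_c·H/(1+e₀)·log₁₀(σ'_f/σ'_0) = 0.17×3.2/(1+0.87)×log₁₀(241.1/157)
    = 0.29091 × 0.1863 = 0.0542 m

S_c ≈ 54.2 mm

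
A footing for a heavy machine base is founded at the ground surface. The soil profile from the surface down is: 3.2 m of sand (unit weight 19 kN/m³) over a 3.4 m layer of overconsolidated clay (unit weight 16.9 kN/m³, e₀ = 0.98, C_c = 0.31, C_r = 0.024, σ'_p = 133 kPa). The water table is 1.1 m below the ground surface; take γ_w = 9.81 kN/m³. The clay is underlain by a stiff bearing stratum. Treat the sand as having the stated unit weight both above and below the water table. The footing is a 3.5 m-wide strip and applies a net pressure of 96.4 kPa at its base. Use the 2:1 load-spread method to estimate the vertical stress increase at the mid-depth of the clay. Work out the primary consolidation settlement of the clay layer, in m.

S_c ≈ 0.0102 m

Mid-depth of clay below the ground surface: z = 3.2 + 3.4/2 = 4.9 m.
Total vertical stress at mid-clay: σ_v = 19×3.2 + 16.9×1.7 = 89.53 kPa.
Pore pressure: u = 9.81×(4.9 − 1.1) = 37.278 kPa.
Initial effective stress: σ'_0 = σ_v − u = 89.53 − 37.278 = 52.252 kPa.
Stress increase at mid-clay by the 2:1 spreading method:
Δσ = qB/(B+z) = 96.4×3.5/(3.5+4.9) = 40.167 kPa
Final effective stress: σ'_f = 52.252 + 40.167 = 92.419 kPa.
σ'_f = 92.419 ≤ σ'_p = 133 kPa, so the clay remains overconsolidated and only the recompression index applies:
S_c = C_r·H/(1+e₀)·log₁₀(σ'_f/σ'_0) = 0.024×3.4/1.98×log₁₀(92.419/52.252)
    = 0.041213 × 0.24766 = 0.01021 m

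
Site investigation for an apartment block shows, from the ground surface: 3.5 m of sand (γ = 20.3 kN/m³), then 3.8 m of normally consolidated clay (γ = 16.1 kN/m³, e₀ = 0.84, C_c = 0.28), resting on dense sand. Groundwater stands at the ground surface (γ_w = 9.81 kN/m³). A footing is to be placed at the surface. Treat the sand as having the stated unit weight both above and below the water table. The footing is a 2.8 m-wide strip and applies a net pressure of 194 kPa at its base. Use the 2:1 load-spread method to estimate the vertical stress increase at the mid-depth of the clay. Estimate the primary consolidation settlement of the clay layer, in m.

S_c ≈ 0.216 m

Mid-depth of clay below the ground surface: z = 3.5 + 3.8/2 = 5.4 m.
Total vertical stress at mid-clay: σ_v = 20.3×3.5 + 16.1×1.9 = 101.64 kPa.
Pore pressure: u = 9.81×(5.4 − 0) = 52.974 kPa.
Initial effective stress: σ'_0 = σ_v − u = 101.64 − 52.974 = 48.666 kPa.
Stress increase at mid-clay by the 2:1 spreading method:
Δσ = qB/(B+z) = 194×2.8/(2.8+5.4) = 66.244 kPa
Final effective stress: σ'_f = σ'_0 + Δσ = 48.666 + 66.244 = 114.91 kPa.
Normally consolidated clay, so the full stress increment lies on the virgin compression line:
S_c = C_c·H/(1+e₀)·log₁₀(σ'_f/σ'_0) = 0.28×3.8/(1+0.84)×log₁₀(114.91/48.666)
    = 0.57826 × 0.37313 = 0.2158 m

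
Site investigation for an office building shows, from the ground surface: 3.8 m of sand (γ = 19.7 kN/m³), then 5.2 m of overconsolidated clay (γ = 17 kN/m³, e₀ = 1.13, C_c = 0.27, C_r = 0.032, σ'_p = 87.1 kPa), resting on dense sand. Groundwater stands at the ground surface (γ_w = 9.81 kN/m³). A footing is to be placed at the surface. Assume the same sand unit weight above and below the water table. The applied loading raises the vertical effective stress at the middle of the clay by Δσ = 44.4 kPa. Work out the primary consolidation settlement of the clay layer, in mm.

S_c ≈ 56.3 mm

Mid-depth of clay below the ground surface: z = 3.8 + 5.2/2 = 6.4 m.
Total vertical stress at mid-clay: σ_v = 19.7×3.8 + 17×2.6 = 119.06 kPa.
Pore pressure: u = 9.81×(6.4 − 0) = 62.784 kPa.
Initial effective stress: σ'_0 = σ_v − u = 119.06 − 62.784 = 56.276 kPa.
Final effective stress: σ'_f = 56.276 + 44.4 = 100.68 kPa.
σ'_f = 100.68 > σ'_p = 87.1 kPa, so the stress path crosses the preconsolidation pressure — recompression up to σ'_p, then virgin compression beyond:
S_c = H/(1+e₀)·[C_r·log₁₀(σ'_p/σ'_0) + C_c·log₁₀(σ'_f/σ'_p)]
    = 5.2/2.13 × [0.032×log₁₀(87.1/56.276) + 0.27×log₁₀(100.68/87.1)]
    = 2.4413 × [0.0060702 + 0.01699] = 0.0563 m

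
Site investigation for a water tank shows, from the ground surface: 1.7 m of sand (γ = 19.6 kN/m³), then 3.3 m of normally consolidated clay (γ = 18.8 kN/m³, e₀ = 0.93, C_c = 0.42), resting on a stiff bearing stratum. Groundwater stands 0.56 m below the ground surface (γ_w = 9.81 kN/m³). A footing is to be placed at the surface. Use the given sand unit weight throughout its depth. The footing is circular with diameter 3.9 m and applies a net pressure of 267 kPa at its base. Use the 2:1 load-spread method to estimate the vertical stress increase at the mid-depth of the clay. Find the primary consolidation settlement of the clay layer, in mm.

Mid-depth of clay below the ground surface: z = 1.7 + 3.3/2 = 3.35 m.
Total vertical stress at mid-clay: σ_v = 19.6×1.7 + 18.8×1.65 = 64.34 kPa.
Pore pressure: u = 9.81×(3.35 − 0.56) = 27.37 kPa.
Initial effective stress: σ'_0 = σ_v − u = 64.34 − 27.37 = 36.97 kPa.
Stress increase at mid-clay by the 2:1 spreading method:
Δσ ≈ qD²/(D+z)² = 267×3.9²/(3.9+3.35)² = 77.262 kPa
Final effective stress: σ'_f = σ'_0 + Δσ = 36.97 + 77.262 = 114.23 kPa.
Normally consolidated clay, so the full stress increment lies on the virgin compression line:
S_c = C_c·H/(1+e₀)·log₁₀(σ'_f/σ'_0) = 0.42×3.3/(1+0.93)×log₁₀(114.23/36.97)
    = 0.71813 × 0.48993 = 0.3518 m

S_c ≈ 352 mm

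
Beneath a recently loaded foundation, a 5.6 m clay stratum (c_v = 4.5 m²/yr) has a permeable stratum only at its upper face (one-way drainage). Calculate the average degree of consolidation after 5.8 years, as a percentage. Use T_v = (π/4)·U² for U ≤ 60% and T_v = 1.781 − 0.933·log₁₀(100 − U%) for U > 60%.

U ≈ 89.6 %

Drainage path length: H_d = H = 5.6 m (single drainage).
T_v = c_v·t/H_d² = 4.5×5.8/5.6² = 0.83227.
T_v = 0.83227 corresponds to the U > 60% branch:
U = 1 − 10^((1.781 − T_v)/0.933)/100 = 0.896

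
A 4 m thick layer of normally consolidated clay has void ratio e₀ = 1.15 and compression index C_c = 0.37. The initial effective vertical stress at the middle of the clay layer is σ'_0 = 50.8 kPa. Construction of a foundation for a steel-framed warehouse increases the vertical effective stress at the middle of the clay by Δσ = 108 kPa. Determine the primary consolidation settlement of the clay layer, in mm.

Final effective stress: σ'_f = σ'_0 + Δσ = 50.8 + 108 = 158.8 kPa.
Normally consolidated clay, so the full stress increment lies on the virgin compression line:
S_c = C_c·H/(1+e₀)·log₁₀(σ'_f/σ'_0) = 0.37×4/(1+1.15)×log₁₀(158.8/50.8)
    = 0.68837 × 0.49499 = 0.3407 m

S_c ≈ 341 mm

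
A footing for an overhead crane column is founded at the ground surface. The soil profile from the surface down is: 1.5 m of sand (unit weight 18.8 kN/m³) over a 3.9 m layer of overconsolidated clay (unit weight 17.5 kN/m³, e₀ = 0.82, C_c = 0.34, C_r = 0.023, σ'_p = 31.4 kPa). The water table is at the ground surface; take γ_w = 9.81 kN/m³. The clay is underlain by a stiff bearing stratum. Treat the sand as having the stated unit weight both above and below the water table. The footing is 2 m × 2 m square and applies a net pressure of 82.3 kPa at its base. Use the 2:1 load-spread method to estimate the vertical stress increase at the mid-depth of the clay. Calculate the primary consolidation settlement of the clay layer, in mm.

Mid-depth of clay below the ground surface: z = 1.5 + 3.9/2 = 3.45 m.
Total vertical stress at mid-clay: σ_v = 18.8×1.5 + 17.5×1.95 = 62.325 kPa.
Pore pressure: u = 9.81×(3.45 − 0) = 33.845 kPa.
Initial effective stress: σ'_0 = σ_v − u = 62.325 − 33.845 = 28.48 kPa.
Stress increase at mid-clay by the 2:1 spreading method:
Δσ = qBL/((B+z)(L+z)) = 82.3×2×2/((2+3.45)(2+3.45)) = 11.083 kPa
Final effective stress: σ'_f = 28.48 + 11.083 = 39.563 kPa.
σ'_f = 39.563 > σ'_p = 31.4 kPa, so the stress path crosses the preconsolidation pressure — recompression up to σ'_p, then virgin compression beyond:
S_c = H/(1+e₀)·[C_r·log₁₀(σ'_p/σ'_0) + C_c·log₁₀(σ'_f/σ'_p)]
    = 3.9/1.82 × [0.023×log₁₀(31.4/28.48) + 0.34×log₁₀(39.563/31.4)]
    = 2.1429 × [0.00097496 + 0.034122] = 0.07521 m

S_c ≈ 75.2 mm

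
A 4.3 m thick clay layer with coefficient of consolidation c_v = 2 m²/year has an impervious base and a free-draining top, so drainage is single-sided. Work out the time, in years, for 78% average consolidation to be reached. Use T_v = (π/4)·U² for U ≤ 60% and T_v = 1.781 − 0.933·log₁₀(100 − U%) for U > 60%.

t ≈ 4.89 years

Drainage path length: H_d = H = 4.3 m (single drainage).
U > 60%: T_v = 1.781 − 0.933·log₁₀(100 − 78) = 0.52852.
t = T_v·H_d²/c_v = 0.52852×4.3²/2 = 4.886 years.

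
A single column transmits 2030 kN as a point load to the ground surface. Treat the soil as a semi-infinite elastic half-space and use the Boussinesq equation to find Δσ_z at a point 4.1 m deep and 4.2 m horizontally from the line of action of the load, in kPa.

Boussinesq vertical stress below a point load on an elastic half-space:
Δσ_z = 3P/(2πz²) · [1 + (r/z)²]^(−5/2)
r/z = 4.2/4.1 = 1.0244; [1+(r/z)²]^(−5/2) = 0.16632.
Δσ_z = 3×2030/(2π×4.1²) × 0.16632 = 57.659 × 0.16632 = 9.59 kPa

Δσ_z ≈ 9.59 kPa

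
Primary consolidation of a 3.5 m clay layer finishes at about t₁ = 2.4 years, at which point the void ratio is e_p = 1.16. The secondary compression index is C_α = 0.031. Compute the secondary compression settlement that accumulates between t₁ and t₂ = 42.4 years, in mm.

S_s ≈ 62.6 mm

Secondary compression: S_s = C_α·H/(1+e_p)·log₁₀(t₂/t₁)
S_s = 0.031×3.5/(1+1.16)×log₁₀(42.4/2.4)
    = 0.05023 × 1.247 = 0.06265 m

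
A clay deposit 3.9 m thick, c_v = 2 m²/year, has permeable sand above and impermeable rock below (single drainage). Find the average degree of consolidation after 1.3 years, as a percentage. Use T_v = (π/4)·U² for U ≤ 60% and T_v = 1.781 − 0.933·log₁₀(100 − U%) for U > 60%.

Drainage path length: H_d = H = 3.9 m (single drainage).
T_v = c_v·t/H_d² = 2×1.3/3.9² = 0.17094.
T_v = 0.17094 corresponds to the U ≤ 60% branch:
U = √(4T_v/π) = 0.4665

U ≈ 46.7 %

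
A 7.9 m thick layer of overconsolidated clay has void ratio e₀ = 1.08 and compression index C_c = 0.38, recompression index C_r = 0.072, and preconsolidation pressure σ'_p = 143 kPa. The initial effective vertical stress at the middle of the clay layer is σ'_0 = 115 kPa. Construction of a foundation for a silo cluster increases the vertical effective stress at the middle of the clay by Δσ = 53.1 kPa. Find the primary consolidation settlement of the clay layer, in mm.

Final effective stress: σ'_f = 115 + 53.1 = 168.1 kPa.
σ'_f = 168.1 > σ'_p = 143 kPa, so the stress path crosses the preconsolidation pressure — recompression up to σ'_p, then virgin compression beyond:
S_c = H/(1+e₀)·[C_r·log₁₀(σ'_p/σ'_0) + C_c·log₁₀(σ'_f/σ'_p)]
    = 7.9/2.08 × [0.072×log₁₀(143/115) + 0.38×log₁₀(168.1/143)]
    = 3.7981 × [0.006814 + 0.026688] = 0.1272 m

S_c ≈ 127 mm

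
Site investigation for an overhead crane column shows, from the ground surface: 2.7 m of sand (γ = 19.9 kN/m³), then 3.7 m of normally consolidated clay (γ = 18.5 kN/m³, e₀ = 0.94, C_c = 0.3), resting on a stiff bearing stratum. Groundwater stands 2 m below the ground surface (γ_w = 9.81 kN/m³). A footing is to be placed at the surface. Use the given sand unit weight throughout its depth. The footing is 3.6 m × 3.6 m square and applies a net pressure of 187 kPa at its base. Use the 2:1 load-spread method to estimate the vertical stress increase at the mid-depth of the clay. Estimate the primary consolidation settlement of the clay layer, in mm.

S_c ≈ 114 mm

Mid-depth of clay below the ground surface: z = 2.7 + 3.7/2 = 4.55 m.
Total vertical stress at mid-clay: σ_v = 19.9×2.7 + 18.5×1.85 = 87.955 kPa.
Pore pressure: u = 9.81×(4.55 − 2) = 25.015 kPa.
Initial effective stress: σ'_0 = σ_v − u = 87.955 − 25.015 = 62.94 kPa.
Stress increase at mid-clay by the 2:1 spreading method:
Δσ = qBL/((B+z)(L+z)) = 187×3.6×3.6/((3.6+4.55)(3.6+4.55)) = 36.486 kPa
Final effective stress: σ'_f = σ'_0 + Δσ = 62.94 + 36.486 = 99.426 kPa.
Normally consolidated clay, so the full stress increment lies on the virgin compression line:
S_c = C_c·H/(1+e₀)·log₁₀(σ'_f/σ'_0) = 0.3×3.7/(1+0.94)×log₁₀(99.426/62.94)
    = 0.57216 × 0.19857 = 0.1136 m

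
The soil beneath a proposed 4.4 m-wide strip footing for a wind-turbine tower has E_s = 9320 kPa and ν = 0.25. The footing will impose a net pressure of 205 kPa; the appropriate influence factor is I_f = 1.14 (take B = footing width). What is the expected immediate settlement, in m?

Immediate (elastic) settlement: S_e = q·B·(1−ν²)/E_s · I_f.
S_e = 205 × 4.4 × (1 − 0.25²) / 9320 × 1.14
    = 205 × 4.4 × 0.9375 / 9320 × 1.14
    = 0.1034 m

S_e ≈ 0.103 m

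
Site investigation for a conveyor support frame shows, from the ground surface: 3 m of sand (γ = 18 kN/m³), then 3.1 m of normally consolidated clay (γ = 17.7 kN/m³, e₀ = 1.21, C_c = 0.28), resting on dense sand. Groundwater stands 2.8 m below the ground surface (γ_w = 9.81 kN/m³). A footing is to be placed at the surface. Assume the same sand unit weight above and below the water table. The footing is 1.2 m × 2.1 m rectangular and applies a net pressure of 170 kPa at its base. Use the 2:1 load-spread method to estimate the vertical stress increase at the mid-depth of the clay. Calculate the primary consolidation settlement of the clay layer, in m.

S_c ≈ 0.0274 m

Mid-depth of clay below the ground surface: z = 3 + 3.1/2 = 4.55 m.
Total vertical stress at mid-clay: σ_v = 18×3 + 17.7×1.55 = 81.435 kPa.
Pore pressure: u = 9.81×(4.55 − 2.8) = 17.168 kPa.
Initial effective stress: σ'_0 = σ_v − u = 81.435 − 17.168 = 64.267 kPa.
Stress increase at mid-clay by the 2:1 spreading method:
Δσ = qBL/((B+z)(L+z)) = 170×1.2×2.1/((1.2+4.55)(2.1+4.55)) = 11.204 kPa
Final effective stress: σ'_f = σ'_0 + Δσ = 64.267 + 11.204 = 75.471 kPa.
Normally consolidated clay, so the full stress increment lies on the virgin compression line:
S_c = C_c·H/(1+e₀)·log₁₀(σ'_f/σ'_0) = 0.28×3.1/(1+1.21)×log₁₀(75.471/64.267)
    = 0.39276 × 0.069792 = 0.02741 m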